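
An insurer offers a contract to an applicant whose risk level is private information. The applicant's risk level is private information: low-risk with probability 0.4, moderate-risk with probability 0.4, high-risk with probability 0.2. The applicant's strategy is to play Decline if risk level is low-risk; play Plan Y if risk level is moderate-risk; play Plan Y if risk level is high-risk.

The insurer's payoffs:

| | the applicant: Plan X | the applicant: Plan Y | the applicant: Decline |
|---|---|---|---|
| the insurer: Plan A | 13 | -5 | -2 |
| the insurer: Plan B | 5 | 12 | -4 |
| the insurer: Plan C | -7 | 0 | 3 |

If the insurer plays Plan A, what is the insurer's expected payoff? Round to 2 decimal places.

-3.80

E[Plan A] = 0.4·(-2) + 0.4·(-5) + 0.2·(-5) = (-0.8) + (-2) + (-1) = -3.8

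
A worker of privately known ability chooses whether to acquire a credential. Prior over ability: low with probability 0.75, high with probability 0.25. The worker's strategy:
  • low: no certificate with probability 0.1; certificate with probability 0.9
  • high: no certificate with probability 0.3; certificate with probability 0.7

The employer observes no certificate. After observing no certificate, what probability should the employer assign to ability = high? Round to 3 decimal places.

P(no certificate) = 0.75·0.1 + 0.25·0.3 = 0.15
P(high | no certificate) = (0.25·0.3) / 0.15 = 0.075 / 0.15 = 0.5

0.500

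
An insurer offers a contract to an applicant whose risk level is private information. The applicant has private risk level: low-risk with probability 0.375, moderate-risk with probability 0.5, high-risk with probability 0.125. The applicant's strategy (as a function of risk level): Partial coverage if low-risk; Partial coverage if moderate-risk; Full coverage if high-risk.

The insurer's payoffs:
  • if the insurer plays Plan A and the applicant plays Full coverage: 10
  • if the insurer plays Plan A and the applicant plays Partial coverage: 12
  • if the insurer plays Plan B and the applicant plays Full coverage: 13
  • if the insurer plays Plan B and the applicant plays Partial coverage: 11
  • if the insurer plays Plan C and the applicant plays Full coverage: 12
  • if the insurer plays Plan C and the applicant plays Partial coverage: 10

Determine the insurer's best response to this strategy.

Plan A

Compute the insurer's expected payoff for each action, taking the expectation over the applicant's type.
E[Plan A] = 0.375·(12) + 0.5·(12) + 0.125·(10) = 11.75
E[Plan B] = 0.375·(11) + 0.5·(11) + 0.125·(13) = 11.25
E[Plan C] = 0.375·(10) + 0.5·(10) + 0.125·(12) = 10.25
Best response: Plan A (11.75 is the largest).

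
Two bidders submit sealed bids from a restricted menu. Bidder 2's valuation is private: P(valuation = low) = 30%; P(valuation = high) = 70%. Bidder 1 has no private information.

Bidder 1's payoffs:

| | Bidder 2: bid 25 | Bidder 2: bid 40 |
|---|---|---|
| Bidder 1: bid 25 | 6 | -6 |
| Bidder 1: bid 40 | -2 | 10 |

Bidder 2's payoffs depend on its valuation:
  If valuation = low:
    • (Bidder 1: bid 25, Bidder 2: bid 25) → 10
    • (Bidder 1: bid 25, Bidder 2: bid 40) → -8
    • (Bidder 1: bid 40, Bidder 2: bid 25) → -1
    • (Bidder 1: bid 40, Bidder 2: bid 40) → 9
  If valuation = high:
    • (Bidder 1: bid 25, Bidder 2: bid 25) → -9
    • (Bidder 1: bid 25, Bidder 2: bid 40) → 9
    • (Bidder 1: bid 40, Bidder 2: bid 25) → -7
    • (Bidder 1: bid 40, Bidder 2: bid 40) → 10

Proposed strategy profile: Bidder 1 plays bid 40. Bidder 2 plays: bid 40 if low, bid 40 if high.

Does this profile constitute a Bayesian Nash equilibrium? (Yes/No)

Yes

Bidder 1 plays bid 40: E[bid 40] = 0.3·(10) + 0.7·(10) = 10; E[bid 25] = -6. Best-responding. ✓
Bidder 2 (valuation low), facing bid 40: bid 25 gives -1, bid 40 gives 9. Proposed bid 40 is best. ✓
Bidder 2 (valuation high), facing bid 40: bid 25 gives -7, bid 40 gives 10. Proposed bid 40 is best. ✓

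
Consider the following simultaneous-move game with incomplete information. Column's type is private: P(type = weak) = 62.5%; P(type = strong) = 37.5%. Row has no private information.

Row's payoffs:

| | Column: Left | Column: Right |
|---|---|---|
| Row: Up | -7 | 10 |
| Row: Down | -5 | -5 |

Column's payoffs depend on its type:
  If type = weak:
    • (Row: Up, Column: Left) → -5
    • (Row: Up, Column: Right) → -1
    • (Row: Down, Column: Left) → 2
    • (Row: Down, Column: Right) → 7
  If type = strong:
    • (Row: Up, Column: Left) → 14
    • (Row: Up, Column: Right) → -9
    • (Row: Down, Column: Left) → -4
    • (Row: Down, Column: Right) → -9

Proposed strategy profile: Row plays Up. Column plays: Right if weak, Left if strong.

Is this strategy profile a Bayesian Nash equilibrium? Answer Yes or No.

Yes

Row plays Up: E[Up] = 0.625·(10) + 0.375·(-7) = 3.625; E[Down] = -5. Best-responding. ✓
Column (type weak), facing Up: Left gives -5, Right gives -1. Proposed Right is best. ✓
Column (type strong), facing Up: Left gives 14, Right gives -9. Proposed Left is best. ✓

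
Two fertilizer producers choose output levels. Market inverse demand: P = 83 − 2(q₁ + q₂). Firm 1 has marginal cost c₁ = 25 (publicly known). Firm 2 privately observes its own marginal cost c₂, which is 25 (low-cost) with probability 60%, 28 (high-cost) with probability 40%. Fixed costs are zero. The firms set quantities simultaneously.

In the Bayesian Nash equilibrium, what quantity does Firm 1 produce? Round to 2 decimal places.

Firm 2 with cost c maximizes (83 − 2(q₁+q₂) − c)·q₂, giving q₂(c) = (83 − c − 2q₁)/4.
E[c₂] = 0.6·25 + 0.4·28 = 26.2
Firm 1's FOC against E[q₂] yields q₁ = (83 − 2·25 + E[c₂])/6 = (83 − 50 + 26.2)/6 = 9.86667.

9.87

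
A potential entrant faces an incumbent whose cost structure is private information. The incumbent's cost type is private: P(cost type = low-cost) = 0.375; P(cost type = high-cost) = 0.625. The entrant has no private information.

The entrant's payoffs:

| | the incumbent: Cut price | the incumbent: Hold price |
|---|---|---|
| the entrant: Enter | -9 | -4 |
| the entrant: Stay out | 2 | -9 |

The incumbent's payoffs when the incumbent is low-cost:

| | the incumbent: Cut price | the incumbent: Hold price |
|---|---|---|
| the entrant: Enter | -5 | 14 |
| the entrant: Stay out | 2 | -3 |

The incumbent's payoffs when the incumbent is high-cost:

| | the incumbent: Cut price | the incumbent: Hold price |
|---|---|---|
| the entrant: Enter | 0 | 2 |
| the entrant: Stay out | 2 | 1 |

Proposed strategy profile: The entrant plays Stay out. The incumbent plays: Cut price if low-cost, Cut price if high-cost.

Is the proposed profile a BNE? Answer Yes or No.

Yes

A profile is a BNE iff every type of every player is best-responding given beliefs about the other side.
The entrant plays Stay out: E[Stay out] = 0.375·(2) + 0.625·(2) = 2; E[Enter] = -9. Best-responding. ✓
The incumbent (cost type low-cost), facing Stay out: Cut price gives 2, Hold price gives -3. Proposed Cut price is best. ✓
The incumbent (cost type high-cost), facing Stay out: Cut price gives 2, Hold price gives 1. Proposed Cut price is best. ✓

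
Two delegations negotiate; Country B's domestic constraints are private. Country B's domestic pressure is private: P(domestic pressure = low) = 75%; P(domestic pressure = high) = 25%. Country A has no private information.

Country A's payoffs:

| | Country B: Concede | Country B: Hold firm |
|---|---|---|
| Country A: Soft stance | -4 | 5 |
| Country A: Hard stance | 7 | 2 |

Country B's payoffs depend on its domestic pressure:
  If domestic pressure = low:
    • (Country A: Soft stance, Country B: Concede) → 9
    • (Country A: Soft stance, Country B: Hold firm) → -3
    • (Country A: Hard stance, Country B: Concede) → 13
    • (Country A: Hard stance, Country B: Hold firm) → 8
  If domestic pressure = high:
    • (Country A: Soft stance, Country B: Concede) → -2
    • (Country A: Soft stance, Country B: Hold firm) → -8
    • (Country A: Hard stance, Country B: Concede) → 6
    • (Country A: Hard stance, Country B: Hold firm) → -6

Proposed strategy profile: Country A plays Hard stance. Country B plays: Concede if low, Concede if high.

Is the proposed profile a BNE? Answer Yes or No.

A profile is a BNE iff every type of every player is best-responding given beliefs about the other side.
Country A plays Hard stance: E[Hard stance] = 0.75·(7) + 0.25·(7) = 7; E[Soft stance] = -4. Best-responding. ✓
Country B (domestic pressure low), facing Hard stance: Concede gives 13, Hold firm gives 8. Proposed Concede is best. ✓
Country B (domestic pressure high), facing Hard stance: Concede gives 6, Hold firm gives -6. Proposed Concede is best. ✓

Yes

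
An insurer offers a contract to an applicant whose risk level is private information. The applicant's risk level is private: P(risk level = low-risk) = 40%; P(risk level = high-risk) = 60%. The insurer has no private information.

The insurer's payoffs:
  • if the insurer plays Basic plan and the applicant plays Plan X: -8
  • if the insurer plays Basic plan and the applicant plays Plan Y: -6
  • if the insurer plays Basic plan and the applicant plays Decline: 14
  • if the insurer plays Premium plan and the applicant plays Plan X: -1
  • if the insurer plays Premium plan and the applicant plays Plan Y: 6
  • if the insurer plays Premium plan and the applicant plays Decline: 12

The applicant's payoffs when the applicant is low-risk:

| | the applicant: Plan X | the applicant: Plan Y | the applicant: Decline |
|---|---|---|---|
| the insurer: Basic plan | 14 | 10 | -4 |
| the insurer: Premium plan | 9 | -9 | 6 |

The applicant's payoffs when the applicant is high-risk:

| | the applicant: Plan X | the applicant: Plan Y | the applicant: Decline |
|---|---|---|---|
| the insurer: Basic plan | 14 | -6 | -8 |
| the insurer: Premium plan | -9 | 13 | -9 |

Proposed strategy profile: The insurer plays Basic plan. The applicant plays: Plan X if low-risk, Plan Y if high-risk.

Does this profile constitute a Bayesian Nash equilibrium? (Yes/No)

No

A profile is a BNE iff every type of every player is best-responding given beliefs about the other side.
The insurer plays Basic plan: E[Basic plan] = 0.4·(-8) + 0.6·(-6) = -6.8; E[Premium plan] = 3.2. Not best-responding. ✗
The applicant (risk level low-risk), facing Basic plan: Plan X gives 14, Plan Y gives 10, Decline gives -4. Proposed Plan X is best. ✓
The applicant (risk level high-risk), facing Basic plan: Plan X gives 14, Plan Y gives -6, Decline gives -8. Proposed Plan Y is not best — profitable deviation exists. ✗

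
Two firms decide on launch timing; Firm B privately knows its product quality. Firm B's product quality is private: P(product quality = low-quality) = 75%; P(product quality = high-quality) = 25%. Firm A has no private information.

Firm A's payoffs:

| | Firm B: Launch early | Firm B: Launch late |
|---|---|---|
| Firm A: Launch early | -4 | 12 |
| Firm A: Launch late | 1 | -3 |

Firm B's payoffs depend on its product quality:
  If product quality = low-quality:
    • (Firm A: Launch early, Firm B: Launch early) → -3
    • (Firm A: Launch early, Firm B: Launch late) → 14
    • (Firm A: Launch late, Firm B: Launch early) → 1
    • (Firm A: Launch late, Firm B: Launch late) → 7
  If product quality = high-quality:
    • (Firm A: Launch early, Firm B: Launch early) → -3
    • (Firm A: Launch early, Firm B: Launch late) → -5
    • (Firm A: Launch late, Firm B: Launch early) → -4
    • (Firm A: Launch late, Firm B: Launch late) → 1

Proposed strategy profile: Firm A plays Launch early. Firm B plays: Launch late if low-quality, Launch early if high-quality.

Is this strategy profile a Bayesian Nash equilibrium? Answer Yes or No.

Yes

A profile is a BNE iff every type of every player is best-responding given beliefs about the other side.
Firm A plays Launch early: E[Launch early] = 0.75·(12) + 0.25·(-4) = 8; E[Launch late] = -2. Best-responding. ✓
Firm B (product quality low-quality), facing Launch early: Launch early gives -3, Launch late gives 14. Proposed Launch late is best. ✓
Firm B (product quality high-quality), facing Launch early: Launch early gives -3, Launch late gives -5. Proposed Launch early is best. ✓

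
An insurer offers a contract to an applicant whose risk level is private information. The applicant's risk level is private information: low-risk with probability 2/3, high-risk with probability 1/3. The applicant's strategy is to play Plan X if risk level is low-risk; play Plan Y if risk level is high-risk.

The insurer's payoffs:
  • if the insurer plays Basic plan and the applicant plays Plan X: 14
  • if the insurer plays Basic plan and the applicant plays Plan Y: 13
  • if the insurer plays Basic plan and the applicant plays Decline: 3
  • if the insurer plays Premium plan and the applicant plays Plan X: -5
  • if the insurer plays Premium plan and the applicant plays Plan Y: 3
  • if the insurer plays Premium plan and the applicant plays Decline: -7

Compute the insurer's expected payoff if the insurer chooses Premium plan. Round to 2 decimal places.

E[Premium plan] = 2/3·(-5) + 1/3·3 = (-10/3) + 1 = -7/3

-2.33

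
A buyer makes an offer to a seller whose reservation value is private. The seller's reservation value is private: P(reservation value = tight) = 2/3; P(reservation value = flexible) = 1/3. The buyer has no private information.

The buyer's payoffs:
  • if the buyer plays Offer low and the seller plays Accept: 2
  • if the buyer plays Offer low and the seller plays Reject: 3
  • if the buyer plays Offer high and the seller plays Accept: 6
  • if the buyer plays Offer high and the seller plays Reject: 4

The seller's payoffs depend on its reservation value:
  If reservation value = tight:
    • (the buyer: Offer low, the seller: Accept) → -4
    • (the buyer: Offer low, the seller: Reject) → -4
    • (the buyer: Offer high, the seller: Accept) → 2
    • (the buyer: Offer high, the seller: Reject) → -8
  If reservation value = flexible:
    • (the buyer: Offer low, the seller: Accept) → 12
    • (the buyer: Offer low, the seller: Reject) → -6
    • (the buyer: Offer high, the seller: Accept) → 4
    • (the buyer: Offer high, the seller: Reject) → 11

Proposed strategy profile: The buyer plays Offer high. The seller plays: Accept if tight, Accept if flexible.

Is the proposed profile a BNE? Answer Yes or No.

The buyer plays Offer high: E[Offer high] = 2/3·(6) + 1/3·(6) = 6; E[Offer low] = 2. Best-responding. ✓
The seller (reservation value tight), facing Offer high: Accept gives 2, Reject gives -8. Proposed Accept is best. ✓
The seller (reservation value flexible), facing Offer high: Accept gives 4, Reject gives 11. Proposed Accept is not best — profitable deviation exists. ✗

No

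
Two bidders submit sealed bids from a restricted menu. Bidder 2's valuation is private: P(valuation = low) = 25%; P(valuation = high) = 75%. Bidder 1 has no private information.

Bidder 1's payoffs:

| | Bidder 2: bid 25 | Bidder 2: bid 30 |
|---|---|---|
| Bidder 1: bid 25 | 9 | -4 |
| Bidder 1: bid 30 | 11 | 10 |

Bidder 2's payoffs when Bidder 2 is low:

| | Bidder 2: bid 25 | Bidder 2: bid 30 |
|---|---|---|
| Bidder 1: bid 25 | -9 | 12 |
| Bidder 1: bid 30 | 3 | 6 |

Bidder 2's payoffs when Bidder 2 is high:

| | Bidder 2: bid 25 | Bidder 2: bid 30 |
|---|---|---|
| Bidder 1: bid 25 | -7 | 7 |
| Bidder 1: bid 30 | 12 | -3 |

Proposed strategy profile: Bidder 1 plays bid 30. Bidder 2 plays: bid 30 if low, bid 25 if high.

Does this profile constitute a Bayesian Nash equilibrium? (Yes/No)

Yes

A profile is a BNE iff every type of every player is best-responding given beliefs about the other side.
Bidder 1 plays bid 30: E[bid 30] = 0.25·(10) + 0.75·(11) = 10.75; E[bid 25] = 5.75. Best-responding. ✓
Bidder 2 (valuation low), facing bid 30: bid 25 gives 3, bid 30 gives 6. Proposed bid 30 is best. ✓
Bidder 2 (valuation high), facing bid 30: bid 25 gives 12, bid 30 gives -3. Proposed bid 25 is best. ✓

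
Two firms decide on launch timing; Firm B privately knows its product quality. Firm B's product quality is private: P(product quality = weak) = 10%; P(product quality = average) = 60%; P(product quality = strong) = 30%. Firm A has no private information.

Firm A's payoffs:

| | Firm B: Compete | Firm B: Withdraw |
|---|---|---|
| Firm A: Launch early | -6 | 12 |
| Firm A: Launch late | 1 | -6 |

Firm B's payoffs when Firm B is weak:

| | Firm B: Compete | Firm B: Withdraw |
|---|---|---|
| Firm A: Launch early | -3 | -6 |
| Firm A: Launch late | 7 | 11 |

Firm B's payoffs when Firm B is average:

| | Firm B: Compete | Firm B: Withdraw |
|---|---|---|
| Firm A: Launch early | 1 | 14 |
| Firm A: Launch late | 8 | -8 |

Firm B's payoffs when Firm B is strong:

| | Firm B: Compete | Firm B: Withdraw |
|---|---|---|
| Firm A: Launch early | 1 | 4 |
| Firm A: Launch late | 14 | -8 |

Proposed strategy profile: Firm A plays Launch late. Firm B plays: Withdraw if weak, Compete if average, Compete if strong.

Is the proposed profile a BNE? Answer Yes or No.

A profile is a BNE iff every type of every player is best-responding given beliefs about the other side.
Firm A plays Launch late: E[Launch late] = 0.1·(-6) + 0.6·(1) + 0.3·(1) = 0.3; E[Launch early] = -4.2. Best-responding. ✓
Firm B (product quality weak), facing Launch late: Compete gives 7, Withdraw gives 11. Proposed Withdraw is best. ✓
Firm B (product quality average), facing Launch late: Compete gives 8, Withdraw gives -8. Proposed Compete is best. ✓
Firm B (product quality strong), facing Launch late: Compete gives 14, Withdraw gives -8. Proposed Compete is best. ✓

Yes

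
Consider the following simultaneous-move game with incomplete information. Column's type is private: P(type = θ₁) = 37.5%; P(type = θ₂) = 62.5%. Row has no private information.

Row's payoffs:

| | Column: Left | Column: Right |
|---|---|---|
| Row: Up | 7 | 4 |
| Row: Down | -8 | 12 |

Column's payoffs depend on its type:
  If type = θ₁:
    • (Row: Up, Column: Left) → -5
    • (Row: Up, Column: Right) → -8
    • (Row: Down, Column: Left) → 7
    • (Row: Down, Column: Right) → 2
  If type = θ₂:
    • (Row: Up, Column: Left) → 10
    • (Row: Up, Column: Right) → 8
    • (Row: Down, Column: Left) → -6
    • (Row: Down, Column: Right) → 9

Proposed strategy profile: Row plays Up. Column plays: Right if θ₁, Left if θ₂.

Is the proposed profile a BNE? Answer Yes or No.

No

A profile is a BNE iff every type of every player is best-responding given beliefs about the other side.
Row plays Up: E[Up] = 0.375·(4) + 0.625·(7) = 5.875; E[Down] = -0.5. Best-responding. ✓
Column (type θ₁), facing Up: Left gives -5, Right gives -8. Proposed Right is not best — profitable deviation exists. ✗
Column (type θ₂), facing Up: Left gives 10, Right gives 8. Proposed Left is best. ✓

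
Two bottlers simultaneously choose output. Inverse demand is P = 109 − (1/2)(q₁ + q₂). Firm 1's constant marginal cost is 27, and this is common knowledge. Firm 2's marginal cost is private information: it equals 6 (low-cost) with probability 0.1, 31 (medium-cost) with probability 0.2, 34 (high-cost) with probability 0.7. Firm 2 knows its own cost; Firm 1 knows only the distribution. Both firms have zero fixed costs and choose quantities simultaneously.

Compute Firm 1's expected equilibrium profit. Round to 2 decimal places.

Firm 2 with cost c maximizes (109 − (1/2)(q₁+q₂) − c)·q₂, giving q₂(c) = (109 − c − (1/2)q₁).
E[c₂] = 0.1·6 + 0.2·31 + 0.7·34 = 30.6
Firm 1's FOC against E[q₂] yields q₁ = (109 − 2·27 + E[c₂])/(3/2) = (109 − 54 + 30.6)/(3/2) = 57.0667.
E[P] = 109 − (1/2)·(q₁ + E[q₂]) = 55.5333; Firm 1's expected profit = (E[P] − 27)·q₁ = (55.5333 − 27)·57.0667 = 1628.3.

1628.30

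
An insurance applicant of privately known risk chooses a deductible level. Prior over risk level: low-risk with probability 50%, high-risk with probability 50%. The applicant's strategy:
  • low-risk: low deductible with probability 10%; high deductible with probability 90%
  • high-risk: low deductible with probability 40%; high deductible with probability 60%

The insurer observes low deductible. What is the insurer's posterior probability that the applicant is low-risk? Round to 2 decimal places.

P(low deductible) = 0.5·0.1 + 0.5·0.4 = 0.25
P(low-risk | low deductible) = (0.5·0.1) / 0.25 = 0.05 / 0.25 = 0.2

0.20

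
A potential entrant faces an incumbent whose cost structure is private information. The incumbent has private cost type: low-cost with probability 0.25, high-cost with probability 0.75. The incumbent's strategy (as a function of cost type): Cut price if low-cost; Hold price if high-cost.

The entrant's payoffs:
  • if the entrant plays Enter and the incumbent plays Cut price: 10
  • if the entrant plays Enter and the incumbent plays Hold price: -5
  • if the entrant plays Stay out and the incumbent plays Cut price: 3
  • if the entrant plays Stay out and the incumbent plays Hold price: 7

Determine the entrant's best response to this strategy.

Stay out

Compute the entrant's expected payoff for each action, taking the expectation over the incumbent's type.
E[Enter] = 0.25·(10) + 0.75·(-5) = -1.25
E[Stay out] = 0.25·(3) + 0.75·(7) = 6
Best response: Stay out (6 is the largest).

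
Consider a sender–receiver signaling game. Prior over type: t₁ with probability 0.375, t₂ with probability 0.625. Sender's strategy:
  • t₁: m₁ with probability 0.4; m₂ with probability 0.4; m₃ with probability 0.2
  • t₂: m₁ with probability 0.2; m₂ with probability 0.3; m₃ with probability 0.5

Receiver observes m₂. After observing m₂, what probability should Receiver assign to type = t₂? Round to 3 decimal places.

Apply Bayes' rule using the sender's strategy as the likelihood.
P(m₂) = 0.375·0.4 + 0.625·0.3 = 0.3375
P(t₂ | m₂) = (0.625·0.3) / 0.3375 = 0.1875 / 0.3375 = 0.555556

0.556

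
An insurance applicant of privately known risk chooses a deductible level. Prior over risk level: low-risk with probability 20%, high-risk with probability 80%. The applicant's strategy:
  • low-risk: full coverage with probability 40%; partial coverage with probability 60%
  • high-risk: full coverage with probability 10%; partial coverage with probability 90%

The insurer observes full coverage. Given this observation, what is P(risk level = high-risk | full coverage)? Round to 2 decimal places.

0.50

P(full coverage) = 0.2·0.4 + 0.8·0.1 = 0.16
P(high-risk | full coverage) = (0.8·0.1) / 0.16 = 0.08 / 0.16 = 0.5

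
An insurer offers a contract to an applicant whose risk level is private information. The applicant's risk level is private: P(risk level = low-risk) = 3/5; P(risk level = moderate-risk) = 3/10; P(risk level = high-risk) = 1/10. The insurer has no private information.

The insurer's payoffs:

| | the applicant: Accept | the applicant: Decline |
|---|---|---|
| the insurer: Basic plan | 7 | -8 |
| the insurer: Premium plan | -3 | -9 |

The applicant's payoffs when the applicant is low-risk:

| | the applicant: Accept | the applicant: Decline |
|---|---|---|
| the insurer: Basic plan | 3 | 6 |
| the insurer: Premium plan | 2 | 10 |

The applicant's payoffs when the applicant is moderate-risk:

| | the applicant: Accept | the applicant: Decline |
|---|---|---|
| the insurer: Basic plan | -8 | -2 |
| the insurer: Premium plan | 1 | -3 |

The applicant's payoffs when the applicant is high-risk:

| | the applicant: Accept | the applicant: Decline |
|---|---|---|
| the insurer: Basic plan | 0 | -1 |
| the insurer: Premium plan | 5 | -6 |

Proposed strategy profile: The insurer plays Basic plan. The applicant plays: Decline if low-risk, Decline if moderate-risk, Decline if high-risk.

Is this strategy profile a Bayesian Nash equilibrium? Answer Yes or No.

The insurer plays Basic plan: E[Basic plan] = 3/5·(-8) + 3/10·(-8) + 1/10·(-8) = -8; E[Premium plan] = -9. Best-responding. ✓
The applicant (risk level low-risk), facing Basic plan: Accept gives 3, Decline gives 6. Proposed Decline is best. ✓
The applicant (risk level moderate-risk), facing Basic plan: Accept gives -8, Decline gives -2. Proposed Decline is best. ✓
The applicant (risk level high-risk), facing Basic plan: Accept gives 0, Decline gives -1. Proposed Decline is not best — profitable deviation exists. ✗

No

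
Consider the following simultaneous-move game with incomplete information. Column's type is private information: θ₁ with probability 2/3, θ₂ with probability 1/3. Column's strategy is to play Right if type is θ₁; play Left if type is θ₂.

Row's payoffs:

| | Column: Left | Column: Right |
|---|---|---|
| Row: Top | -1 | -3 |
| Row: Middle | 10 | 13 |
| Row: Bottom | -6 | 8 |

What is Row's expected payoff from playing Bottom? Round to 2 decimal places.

3.33

Take the expectation over Column's type, weighting each type's action by its prior probability.
E[Bottom] = 2/3·8 + 1/3·(-6) = 16/3 + (-2) = 10/3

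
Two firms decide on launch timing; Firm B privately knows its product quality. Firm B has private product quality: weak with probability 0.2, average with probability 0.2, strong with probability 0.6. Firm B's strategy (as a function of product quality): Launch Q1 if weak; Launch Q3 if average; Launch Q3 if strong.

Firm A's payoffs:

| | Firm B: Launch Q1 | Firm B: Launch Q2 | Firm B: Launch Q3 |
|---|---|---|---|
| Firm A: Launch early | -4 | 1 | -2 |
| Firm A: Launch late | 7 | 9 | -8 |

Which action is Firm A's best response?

E[Launch early] = 0.2·(-4) + 0.2·(-2) + 0.6·(-2) = -2.4
E[Launch late] = 0.2·(7) + 0.2·(-8) + 0.6·(-8) = -5
Best response: Launch early (-2.4 is the largest).

Launch early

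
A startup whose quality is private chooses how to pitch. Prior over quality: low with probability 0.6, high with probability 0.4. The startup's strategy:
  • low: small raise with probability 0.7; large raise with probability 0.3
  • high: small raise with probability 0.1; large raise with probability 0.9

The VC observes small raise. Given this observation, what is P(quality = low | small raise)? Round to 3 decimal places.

Apply Bayes' rule using the sender's strategy as the likelihood.
P(small raise) = 0.6·0.7 + 0.4·0.1 = 0.46
P(low | small raise) = (0.6·0.7) / 0.46 = 0.42 / 0.46 = 0.913043

0.913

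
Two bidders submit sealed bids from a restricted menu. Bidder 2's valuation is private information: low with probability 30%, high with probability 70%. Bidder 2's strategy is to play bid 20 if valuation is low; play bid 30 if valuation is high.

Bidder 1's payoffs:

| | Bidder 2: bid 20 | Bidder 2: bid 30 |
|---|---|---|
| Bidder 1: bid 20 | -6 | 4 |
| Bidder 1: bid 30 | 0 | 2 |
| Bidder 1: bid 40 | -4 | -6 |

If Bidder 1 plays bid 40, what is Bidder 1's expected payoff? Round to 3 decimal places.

-5.400

E[bid 40] = 0.3·(-4) + 0.7·(-6) = (-1.2) + (-4.2) = -5.4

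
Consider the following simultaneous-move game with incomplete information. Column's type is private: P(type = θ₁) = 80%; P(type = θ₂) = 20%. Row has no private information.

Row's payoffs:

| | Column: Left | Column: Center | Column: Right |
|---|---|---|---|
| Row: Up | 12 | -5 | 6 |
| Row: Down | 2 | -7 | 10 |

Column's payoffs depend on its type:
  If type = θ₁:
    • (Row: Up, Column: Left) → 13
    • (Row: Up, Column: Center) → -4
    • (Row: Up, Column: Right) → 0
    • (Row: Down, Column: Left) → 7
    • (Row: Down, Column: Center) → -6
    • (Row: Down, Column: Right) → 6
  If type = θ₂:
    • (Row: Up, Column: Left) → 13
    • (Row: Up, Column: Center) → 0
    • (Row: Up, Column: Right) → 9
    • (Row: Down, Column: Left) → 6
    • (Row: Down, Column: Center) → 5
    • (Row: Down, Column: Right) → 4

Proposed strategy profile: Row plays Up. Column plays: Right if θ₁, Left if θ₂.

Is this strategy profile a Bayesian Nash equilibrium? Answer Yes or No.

No

Row plays Up: E[Up] = 0.8·(6) + 0.2·(12) = 7.2; E[Down] = 8.4. Not best-responding. ✗
Column (type θ₁), facing Up: Left gives 13, Center gives -4, Right gives 0. Proposed Right is not best — profitable deviation exists. ✗
Column (type θ₂), facing Up: Left gives 13, Center gives 0, Right gives 9. Proposed Left is best. ✓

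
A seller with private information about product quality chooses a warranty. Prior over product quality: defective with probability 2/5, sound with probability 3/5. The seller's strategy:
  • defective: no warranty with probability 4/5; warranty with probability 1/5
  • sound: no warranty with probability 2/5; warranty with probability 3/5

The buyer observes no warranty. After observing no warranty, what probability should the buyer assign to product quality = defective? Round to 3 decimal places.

P(no warranty) = (2/5)·(4/5) + (3/5)·(2/5) = 14/25
P(defective | no warranty) = ((2/5)·(4/5)) / (14/25) = (8/25) / (14/25) = 4/7

0.571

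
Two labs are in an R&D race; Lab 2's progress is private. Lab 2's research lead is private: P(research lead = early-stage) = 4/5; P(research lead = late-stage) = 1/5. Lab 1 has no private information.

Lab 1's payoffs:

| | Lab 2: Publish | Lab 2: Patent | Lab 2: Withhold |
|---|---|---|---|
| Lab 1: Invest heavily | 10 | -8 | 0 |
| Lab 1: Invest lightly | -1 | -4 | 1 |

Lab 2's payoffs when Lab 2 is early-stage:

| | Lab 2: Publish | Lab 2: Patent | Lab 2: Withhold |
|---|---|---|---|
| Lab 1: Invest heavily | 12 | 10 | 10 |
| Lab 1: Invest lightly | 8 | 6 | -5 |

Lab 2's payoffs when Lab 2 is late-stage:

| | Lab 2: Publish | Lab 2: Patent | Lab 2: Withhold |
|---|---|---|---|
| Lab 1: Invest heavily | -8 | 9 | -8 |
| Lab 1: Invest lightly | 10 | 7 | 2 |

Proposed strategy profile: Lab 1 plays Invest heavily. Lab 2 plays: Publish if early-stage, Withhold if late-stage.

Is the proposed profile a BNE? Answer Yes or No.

No

A profile is a BNE iff every type of every player is best-responding given beliefs about the other side.
Lab 1 plays Invest heavily: E[Invest heavily] = 4/5·(10) + 1/5·(0) = 8; E[Invest lightly] = -3/5. Best-responding. ✓
Lab 2 (research lead early-stage), facing Invest heavily: Publish gives 12, Patent gives 10, Withhold gives 10. Proposed Publish is best. ✓
Lab 2 (research lead late-stage), facing Invest heavily: Publish gives -8, Patent gives 9, Withhold gives -8. Proposed Withhold is not best — profitable deviation exists. ✗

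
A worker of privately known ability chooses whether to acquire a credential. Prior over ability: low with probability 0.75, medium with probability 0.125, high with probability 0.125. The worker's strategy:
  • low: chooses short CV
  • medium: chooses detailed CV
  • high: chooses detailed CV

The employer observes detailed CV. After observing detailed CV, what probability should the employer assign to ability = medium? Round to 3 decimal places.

0.500

P(detailed CV) = 0.75·0 + 0.125·1 + 0.125·1 = 0.25
P(medium | detailed CV) = (0.125·1) / 0.25 = 0.125 / 0.25 = 0.5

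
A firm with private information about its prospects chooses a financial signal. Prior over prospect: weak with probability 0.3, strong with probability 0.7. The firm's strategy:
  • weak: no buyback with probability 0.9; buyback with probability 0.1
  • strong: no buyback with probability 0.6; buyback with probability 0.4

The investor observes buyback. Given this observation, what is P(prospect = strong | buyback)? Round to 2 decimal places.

0.90

Apply Bayes' rule using the sender's strategy as the likelihood.
P(buyback) = 0.3·0.1 + 0.7·0.4 = 0.31
P(strong | buyback) = (0.7·0.4) / 0.31 = 0.28 / 0.31 = 0.903226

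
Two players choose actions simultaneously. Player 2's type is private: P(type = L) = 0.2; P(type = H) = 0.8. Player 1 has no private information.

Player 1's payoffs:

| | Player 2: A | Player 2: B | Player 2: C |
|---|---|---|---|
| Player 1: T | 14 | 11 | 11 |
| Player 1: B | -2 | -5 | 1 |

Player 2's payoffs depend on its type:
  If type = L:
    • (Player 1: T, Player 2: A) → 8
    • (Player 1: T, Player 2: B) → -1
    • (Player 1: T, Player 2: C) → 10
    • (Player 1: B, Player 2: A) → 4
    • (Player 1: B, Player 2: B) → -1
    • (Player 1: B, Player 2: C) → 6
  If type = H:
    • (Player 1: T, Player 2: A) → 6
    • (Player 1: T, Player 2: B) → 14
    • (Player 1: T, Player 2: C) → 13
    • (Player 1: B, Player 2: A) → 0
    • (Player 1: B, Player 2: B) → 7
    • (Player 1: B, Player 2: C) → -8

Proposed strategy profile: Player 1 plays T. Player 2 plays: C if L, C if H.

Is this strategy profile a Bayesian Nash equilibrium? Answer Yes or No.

No

A profile is a BNE iff every type of every player is best-responding given beliefs about the other side.
Player 1 plays T: E[T] = 0.2·(11) + 0.8·(11) = 11; E[B] = 1. Best-responding. ✓
Player 2 (type L), facing T: A gives 8, B gives -1, C gives 10. Proposed C is best. ✓
Player 2 (type H), facing T: A gives 6, B gives 14, C gives 13. Proposed C is not best — profitable deviation exists. ✗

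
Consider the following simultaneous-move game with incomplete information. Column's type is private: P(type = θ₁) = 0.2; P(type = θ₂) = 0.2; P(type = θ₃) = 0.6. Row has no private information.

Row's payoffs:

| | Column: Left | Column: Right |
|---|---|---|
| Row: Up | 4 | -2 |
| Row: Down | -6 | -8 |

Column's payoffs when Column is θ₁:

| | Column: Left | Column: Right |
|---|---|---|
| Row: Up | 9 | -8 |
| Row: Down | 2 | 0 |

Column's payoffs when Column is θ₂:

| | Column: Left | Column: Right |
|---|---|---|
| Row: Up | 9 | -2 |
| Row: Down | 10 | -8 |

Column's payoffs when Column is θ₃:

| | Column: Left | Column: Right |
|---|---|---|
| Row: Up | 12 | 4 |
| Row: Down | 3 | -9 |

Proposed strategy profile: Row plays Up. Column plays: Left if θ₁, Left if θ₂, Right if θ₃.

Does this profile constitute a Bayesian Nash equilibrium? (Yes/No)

No

Row plays Up: E[Up] = 0.2·(4) + 0.2·(4) + 0.6·(-2) = 0.4; E[Down] = -7.2. Best-responding. ✓
Column (type θ₁), facing Up: Left gives 9, Right gives -8. Proposed Left is best. ✓
Column (type θ₂), facing Up: Left gives 9, Right gives -2. Proposed Left is best. ✓
Column (type θ₃), facing Up: Left gives 12, Right gives 4. Proposed Right is not best — profitable deviation exists. ✗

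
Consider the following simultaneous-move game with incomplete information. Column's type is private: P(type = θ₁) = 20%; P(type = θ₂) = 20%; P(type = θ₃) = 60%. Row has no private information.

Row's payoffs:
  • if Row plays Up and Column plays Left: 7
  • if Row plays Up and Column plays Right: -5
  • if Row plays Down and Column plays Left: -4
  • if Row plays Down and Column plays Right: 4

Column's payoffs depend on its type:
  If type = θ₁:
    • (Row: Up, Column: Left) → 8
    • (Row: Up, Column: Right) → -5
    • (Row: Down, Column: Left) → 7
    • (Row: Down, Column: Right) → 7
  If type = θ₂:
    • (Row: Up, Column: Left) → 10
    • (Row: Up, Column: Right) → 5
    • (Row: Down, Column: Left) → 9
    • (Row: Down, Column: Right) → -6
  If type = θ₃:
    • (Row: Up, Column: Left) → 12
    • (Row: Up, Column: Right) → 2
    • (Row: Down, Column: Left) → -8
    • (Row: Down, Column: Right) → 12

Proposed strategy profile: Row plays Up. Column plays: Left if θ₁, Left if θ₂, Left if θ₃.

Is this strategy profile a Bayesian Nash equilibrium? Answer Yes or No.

Row plays Up: E[Up] = 0.2·(7) + 0.2·(7) + 0.6·(7) = 7; E[Down] = -4. Best-responding. ✓
Column (type θ₁), facing Up: Left gives 8, Right gives -5. Proposed Left is best. ✓
Column (type θ₂), facing Up: Left gives 10, Right gives 5. Proposed Left is best. ✓
Column (type θ₃), facing Up: Left gives 12, Right gives 2. Proposed Left is best. ✓

Yes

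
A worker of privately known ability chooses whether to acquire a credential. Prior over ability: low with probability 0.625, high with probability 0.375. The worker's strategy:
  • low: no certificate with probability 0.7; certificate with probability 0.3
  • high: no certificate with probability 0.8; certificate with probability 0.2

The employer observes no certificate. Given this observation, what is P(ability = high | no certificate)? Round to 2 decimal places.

P(no certificate) = 0.625·0.7 + 0.375·0.8 = 0.7375
P(high | no certificate) = (0.375·0.8) / 0.7375 = 0.3 / 0.7375 = 0.40678

0.41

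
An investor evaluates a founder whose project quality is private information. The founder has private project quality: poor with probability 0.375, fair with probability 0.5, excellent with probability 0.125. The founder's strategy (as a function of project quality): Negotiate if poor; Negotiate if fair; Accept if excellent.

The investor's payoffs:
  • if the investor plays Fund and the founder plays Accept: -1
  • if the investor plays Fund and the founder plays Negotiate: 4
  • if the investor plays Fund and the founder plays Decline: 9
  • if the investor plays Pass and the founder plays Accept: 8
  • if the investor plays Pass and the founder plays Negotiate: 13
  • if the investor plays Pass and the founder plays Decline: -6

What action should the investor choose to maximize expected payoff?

E[Fund] = 0.375·(4) + 0.5·(4) + 0.125·(-1) = 3.375
E[Pass] = 0.375·(13) + 0.5·(13) + 0.125·(8) = 12.375
Best response: Pass (12.375 is the largest).

Pass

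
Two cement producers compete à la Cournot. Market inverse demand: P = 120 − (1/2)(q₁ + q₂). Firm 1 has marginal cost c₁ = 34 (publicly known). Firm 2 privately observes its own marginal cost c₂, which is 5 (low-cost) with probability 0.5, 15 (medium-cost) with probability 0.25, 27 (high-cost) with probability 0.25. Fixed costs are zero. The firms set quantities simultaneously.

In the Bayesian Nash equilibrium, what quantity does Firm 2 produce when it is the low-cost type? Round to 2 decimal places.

Type-c best response for Firm 2: q₂(c) = (120 − c) − q₁/2.
Firm 1 maximizes expected profit; its first-order condition is 120 − q₁ − (1/2)E[q₂] − 34 = 0.
Substituting E[q₂] and solving: E[c₂] = 13, so q₁ = (120 − 2·34 + 13)/(3/2) = 43.3333.
q₂(low-cost) = (120 − 5 − (1/2)·43.3333) = 93.3333.

93.33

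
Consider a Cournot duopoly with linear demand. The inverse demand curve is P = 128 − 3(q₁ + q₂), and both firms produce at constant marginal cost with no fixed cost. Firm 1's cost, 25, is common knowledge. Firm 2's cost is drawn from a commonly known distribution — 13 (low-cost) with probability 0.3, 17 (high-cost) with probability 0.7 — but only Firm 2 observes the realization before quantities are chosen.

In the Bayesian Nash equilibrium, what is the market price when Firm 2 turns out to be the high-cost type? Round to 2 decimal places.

Each type of Firm 2 best-responds to q₁; Firm 1 best-responds to the expected q₂ over Firm 2's types.
Firm 2 with cost c maximizes (128 − 3(q₁+q₂) − c)·q₂, giving q₂(c) = (128 − c − 3q₁)/6.
E[c₂] = 0.3·13 + 0.7·17 = 15.8
Firm 1's FOC against E[q₂] yields q₁ = (128 − 2·25 + E[c₂])/9 = (128 − 50 + 15.8)/9 = 10.4222.
q₂(high-cost) = 13.2889, so P = 128 − 3·(10.4222 + 13.2889) = 56.8667.

56.87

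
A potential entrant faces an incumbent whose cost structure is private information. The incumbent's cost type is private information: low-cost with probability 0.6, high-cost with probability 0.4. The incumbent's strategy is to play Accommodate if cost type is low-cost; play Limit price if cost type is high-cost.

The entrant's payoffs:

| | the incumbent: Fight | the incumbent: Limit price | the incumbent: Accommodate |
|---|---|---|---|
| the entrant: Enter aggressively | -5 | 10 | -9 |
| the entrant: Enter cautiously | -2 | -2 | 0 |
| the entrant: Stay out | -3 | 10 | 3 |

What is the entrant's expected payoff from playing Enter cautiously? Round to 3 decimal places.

Take the expectation over the incumbent's cost type, weighting each type's action by its prior probability.
E[Enter cautiously] = 0.6·0 + 0.4·(-2) = 0 + (-0.8) = -0.8

-0.800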